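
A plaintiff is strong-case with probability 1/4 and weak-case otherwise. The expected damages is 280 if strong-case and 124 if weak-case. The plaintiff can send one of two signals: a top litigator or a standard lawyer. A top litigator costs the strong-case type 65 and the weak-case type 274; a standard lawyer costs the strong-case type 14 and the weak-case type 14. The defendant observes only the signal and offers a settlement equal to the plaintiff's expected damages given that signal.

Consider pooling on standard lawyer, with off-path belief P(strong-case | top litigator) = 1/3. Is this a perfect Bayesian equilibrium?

Yes

At the pooled signal (standard lawyer) the defendant holds the prior 1/4 and pays 1/4·280 + 3/4·124 = 163. Off-path (top litigator) belief 1/3 gives 1/3·280 + 2/3·124 = 176.
Strong-case: standard lawyer gives 163 − 14 = 149; top litigator gives 176 − 65 = 111. Stays. ✓
Weak-case: standard lawyer gives 163 − 14 = 149; top litigator gives 176 − 274 = -98. Stays. ✓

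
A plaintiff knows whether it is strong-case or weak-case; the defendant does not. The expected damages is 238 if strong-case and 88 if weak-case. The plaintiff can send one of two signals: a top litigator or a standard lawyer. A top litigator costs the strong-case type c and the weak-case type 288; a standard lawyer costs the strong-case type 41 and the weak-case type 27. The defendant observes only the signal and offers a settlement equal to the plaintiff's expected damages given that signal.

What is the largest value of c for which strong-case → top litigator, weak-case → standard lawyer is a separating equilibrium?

Under separation: top litigator → strong-case (pays 238); standard lawyer → weak-case (pays 88).
Weak-case: 88 − 27 = 61 ≥ 238 − 288 = -50. Holds regardless of c. ✓
Strong-case: 238 − c ≥ 88 − 41, so c ≤ 238 − 47 = 191.

191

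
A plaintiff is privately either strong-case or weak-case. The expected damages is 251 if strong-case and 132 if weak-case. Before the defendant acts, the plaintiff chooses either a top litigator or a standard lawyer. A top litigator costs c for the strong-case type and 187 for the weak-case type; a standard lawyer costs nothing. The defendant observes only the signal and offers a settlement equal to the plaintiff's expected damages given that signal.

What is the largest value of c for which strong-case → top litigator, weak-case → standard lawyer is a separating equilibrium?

119

Under separation: top litigator → strong-case (pays 251); standard lawyer → weak-case (pays 132).
Weak-case: 132 − 0 = 132 ≥ 251 − 187 = 64. Holds regardless of c. ✓
Strong-case: 251 − c ≥ 132 − 0, so c ≤ 251 − 132 = 119.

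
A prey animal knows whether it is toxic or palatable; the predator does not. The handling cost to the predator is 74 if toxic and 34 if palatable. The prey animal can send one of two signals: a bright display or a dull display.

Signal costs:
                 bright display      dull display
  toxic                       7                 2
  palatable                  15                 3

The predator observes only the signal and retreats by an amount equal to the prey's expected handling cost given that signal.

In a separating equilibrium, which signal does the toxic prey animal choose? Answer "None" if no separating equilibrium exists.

None

Try toxic → bright display, palatable → dull display:
  If types separate, bright display earns payment 74 and dull display earns 34.
  Toxic: bright display gives 74 − 7 = 67; dull display gives 34 − 2 = 32. No deviation. ✓
  Palatable: dull display gives 34 − 3 = 31; bright display gives 74 − 15 = 59. Would deviate. ✗
Try toxic → dull display, palatable → bright display:
  If types separate, dull display earns payment 74 and bright display earns 34.
  Toxic: dull display gives 74 − 2 = 72; bright display gives 34 − 7 = 27. No deviation. ✓
  Palatable: bright display gives 34 − 15 = 19; dull display gives 74 − 3 = 71. Would deviate. ✗
Neither assignment is incentive-compatible.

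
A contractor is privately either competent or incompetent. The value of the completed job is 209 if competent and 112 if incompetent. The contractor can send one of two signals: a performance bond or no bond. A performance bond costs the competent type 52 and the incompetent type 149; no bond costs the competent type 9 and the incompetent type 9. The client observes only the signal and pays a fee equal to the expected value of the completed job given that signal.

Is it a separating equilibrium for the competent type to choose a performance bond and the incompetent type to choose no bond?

If types separate, bond earns payment 209 and no bond earns 112.
Competent: bond gives 209 − 52 = 157; no bond gives 112 − 9 = 103. No deviation. ✓
Incompetent: no bond gives 112 − 9 = 103; bond gives 209 − 149 = 60. No deviation. ✓
Both incentive constraints hold.

Yes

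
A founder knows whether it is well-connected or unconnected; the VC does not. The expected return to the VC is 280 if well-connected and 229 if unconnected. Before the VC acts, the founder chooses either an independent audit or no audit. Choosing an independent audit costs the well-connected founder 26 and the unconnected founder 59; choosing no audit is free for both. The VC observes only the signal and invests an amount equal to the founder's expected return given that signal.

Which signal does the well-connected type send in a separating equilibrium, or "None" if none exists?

audit

Try well-connected → audit, unconnected → no audit:
  If types separate, audit earns payment 280 and no audit earns 229.
  Well-connected: audit gives 280 − 26 = 254; no audit gives 229 − 0 = 229. No deviation. ✓
  Unconnected: no audit gives 229 − 0 = 229; audit gives 280 − 59 = 221. No deviation. ✓
Both hold — the well-connected type sends audit.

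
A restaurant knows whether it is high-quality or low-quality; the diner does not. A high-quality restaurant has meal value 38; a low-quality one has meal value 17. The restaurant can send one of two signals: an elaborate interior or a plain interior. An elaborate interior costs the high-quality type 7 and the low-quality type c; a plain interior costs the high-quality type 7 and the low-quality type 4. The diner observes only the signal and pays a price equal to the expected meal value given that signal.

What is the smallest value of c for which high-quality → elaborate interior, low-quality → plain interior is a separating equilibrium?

25

Under separation: elaborate interior → high-quality (pays 38); plain interior → low-quality (pays 17).
High-quality: 38 − 7 = 31 ≥ 17 − 7 = 10. Holds regardless of c. ✓
Low-quality: 17 − 4 ≥ 38 − c, so c ≥ 38 − 13 = 25.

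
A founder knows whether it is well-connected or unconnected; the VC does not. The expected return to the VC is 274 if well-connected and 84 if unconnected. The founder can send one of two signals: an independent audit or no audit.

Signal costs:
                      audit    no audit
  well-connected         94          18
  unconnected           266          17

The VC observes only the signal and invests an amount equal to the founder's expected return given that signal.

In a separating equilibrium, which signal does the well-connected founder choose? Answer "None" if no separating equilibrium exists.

audit

Try well-connected → audit, unconnected → no audit:
  If types separate, audit earns payment 274 and no audit earns 84.
  Well-connected: audit gives 274 − 94 = 180; no audit gives 84 − 18 = 66. No deviation. ✓
  Unconnected: no audit gives 84 − 17 = 67; audit gives 274 − 266 = 8. No deviation. ✓
Both hold — the well-connected type sends audit.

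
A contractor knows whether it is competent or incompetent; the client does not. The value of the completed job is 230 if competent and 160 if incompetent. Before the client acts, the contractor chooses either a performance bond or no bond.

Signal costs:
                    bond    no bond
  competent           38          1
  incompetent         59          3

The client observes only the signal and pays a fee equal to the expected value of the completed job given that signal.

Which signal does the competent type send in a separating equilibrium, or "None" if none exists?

None

Try competent → bond, incompetent → no bond:
  If types separate, bond earns payment 230 and no bond earns 160.
  Competent: bond gives 230 − 38 = 192; no bond gives 160 − 1 = 159. No deviation. ✓
  Incompetent: no bond gives 160 − 3 = 157; bond gives 230 − 59 = 171. Would deviate. ✗
Try competent → no bond, incompetent → bond:
  If types separate, no bond earns payment 230 and bond earns 160.
  Competent: no bond gives 230 − 1 = 229; bond gives 160 − 38 = 122. No deviation. ✓
  Incompetent: bond gives 160 − 59 = 101; no bond gives 230 − 3 = 227. Would deviate. ✗
Neither assignment is incentive-compatible.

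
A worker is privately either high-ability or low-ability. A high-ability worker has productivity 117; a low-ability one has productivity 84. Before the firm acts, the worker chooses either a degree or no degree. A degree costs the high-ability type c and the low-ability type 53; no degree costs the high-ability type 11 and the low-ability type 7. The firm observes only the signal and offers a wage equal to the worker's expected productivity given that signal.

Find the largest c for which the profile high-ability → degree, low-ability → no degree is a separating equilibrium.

Under separation: degree → high-ability (pays 117); no degree → low-ability (pays 84).
Low-ability: 84 − 7 = 77 ≥ 117 − 53 = 64. Holds regardless of c. ✓
High-ability: 117 − c ≥ 84 − 11, so c ≤ 117 − 73 = 44.

44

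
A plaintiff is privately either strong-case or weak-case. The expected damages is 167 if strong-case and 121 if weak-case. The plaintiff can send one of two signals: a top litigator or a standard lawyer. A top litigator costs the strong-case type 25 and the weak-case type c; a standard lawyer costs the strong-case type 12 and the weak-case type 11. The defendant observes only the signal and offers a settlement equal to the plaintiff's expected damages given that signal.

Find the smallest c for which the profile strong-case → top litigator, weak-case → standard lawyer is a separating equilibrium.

57

Under separation: top litigator → strong-case (pays 167); standard lawyer → weak-case (pays 121).
Strong-case: 167 − 25 = 142 ≥ 121 − 12 = 109. Holds regardless of c. ✓
Weak-case: 121 − 11 ≥ 167 − c, so c ≥ 167 − 110 = 57.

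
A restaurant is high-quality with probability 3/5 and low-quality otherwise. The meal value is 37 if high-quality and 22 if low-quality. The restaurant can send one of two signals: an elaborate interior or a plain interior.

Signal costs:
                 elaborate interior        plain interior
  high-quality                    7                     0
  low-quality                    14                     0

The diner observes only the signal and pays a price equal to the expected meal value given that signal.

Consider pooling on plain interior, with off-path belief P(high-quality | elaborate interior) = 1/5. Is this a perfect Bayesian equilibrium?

Yes

At the pooled signal (plain interior) the diner holds the prior 3/5 and pays 3/5·37 + 2/5·22 = 31. Off-path (elaborate interior) belief 1/5 gives 1/5·37 + 4/5·22 = 25.
High-quality: plain interior gives 31 − 0 = 31; elaborate interior gives 25 − 7 = 18. Stays. ✓
Low-quality: plain interior gives 31 − 0 = 31; elaborate interior gives 25 − 14 = 11. Stays. ✓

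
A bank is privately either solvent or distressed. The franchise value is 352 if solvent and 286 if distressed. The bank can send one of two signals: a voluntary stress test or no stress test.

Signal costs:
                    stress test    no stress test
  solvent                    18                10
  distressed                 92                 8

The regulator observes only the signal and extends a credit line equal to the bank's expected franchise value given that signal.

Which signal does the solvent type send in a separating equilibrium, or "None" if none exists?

stress test

Try solvent → stress test, distressed → no stress test:
  Under separation the regulator infers type exactly: stress test → solvent (pays 352), no stress test → distressed (pays 286).
  Solvent: stress test gives 352 − 18 = 334; no stress test gives 286 − 10 = 276. No deviation. ✓
  Distressed: no stress test gives 286 − 8 = 278; stress test gives 352 − 92 = 260. No deviation. ✓
Both hold — the solvent type sends stress test.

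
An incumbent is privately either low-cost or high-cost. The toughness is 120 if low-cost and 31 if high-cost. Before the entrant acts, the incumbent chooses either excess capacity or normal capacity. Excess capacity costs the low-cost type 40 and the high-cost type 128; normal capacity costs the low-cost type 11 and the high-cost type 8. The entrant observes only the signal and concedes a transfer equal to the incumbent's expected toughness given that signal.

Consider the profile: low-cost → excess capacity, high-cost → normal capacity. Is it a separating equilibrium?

Yes

If types separate, excess capacity earns payment 120 and normal capacity earns 31.
Low-cost: excess capacity gives 120 − 40 = 80; normal capacity gives 31 − 11 = 20. No deviation. ✓
High-cost: normal capacity gives 31 − 8 = 23; excess capacity gives 120 − 128 = -8. No deviation. ✓
Both incentive constraints hold.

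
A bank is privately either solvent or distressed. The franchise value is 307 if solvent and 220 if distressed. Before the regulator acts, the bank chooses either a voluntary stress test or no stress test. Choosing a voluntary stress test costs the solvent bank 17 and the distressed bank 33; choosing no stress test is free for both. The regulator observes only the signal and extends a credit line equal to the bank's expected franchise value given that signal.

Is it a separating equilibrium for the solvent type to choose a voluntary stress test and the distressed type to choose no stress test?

No

If types separate, stress test earns payment 307 and no stress test earns 220.
Solvent: stress test gives 307 − 17 = 290; no stress test gives 220 − 0 = 220. No deviation. ✓
Distressed: no stress test gives 220 − 0 = 220; stress test gives 307 − 33 = 274. Would deviate. ✗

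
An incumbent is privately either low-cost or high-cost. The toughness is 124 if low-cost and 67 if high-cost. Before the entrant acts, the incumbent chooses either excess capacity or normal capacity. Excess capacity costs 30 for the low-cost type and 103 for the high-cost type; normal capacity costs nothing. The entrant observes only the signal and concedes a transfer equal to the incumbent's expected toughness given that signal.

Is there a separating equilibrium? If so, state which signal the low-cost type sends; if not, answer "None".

excess capacity

Try low-cost → excess capacity, high-cost → normal capacity:
  Under separation the entrant infers type exactly: excess capacity → low-cost (pays 124), normal capacity → high-cost (pays 67).
  Low-cost: excess capacity gives 124 − 30 = 94; normal capacity gives 67 − 0 = 67. No deviation. ✓
  High-cost: normal capacity gives 67 − 0 = 67; excess capacity gives 124 − 103 = 21. No deviation. ✓
Both hold — the low-cost type sends excess capacity.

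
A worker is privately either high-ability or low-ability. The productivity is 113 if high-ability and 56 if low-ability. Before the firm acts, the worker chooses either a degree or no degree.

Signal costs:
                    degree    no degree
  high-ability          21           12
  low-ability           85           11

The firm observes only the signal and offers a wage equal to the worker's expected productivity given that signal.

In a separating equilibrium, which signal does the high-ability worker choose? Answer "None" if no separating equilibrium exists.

degree

Try high-ability → degree, low-ability → no degree:
  If types separate, degree earns payment 113 and no degree earns 56.
  High-ability: degree gives 113 − 21 = 92; no degree gives 56 − 12 = 44. No deviation. ✓
  Low-ability: no degree gives 56 − 11 = 45; degree gives 113 − 85 = 28. No deviation. ✓
Both hold — the high-ability type sends degree.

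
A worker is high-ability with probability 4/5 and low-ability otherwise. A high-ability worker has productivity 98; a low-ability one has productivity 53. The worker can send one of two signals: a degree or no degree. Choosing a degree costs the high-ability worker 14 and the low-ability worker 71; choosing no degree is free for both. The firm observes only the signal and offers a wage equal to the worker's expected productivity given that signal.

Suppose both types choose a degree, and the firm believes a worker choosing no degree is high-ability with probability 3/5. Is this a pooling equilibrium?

No

At the pooled signal (degree) the firm holds the prior 4/5 and pays 4/5·98 + 1/5·53 = 89. Off-path (no degree) belief 3/5 gives 3/5·98 + 2/5·53 = 80.
High-ability: degree gives 89 − 14 = 75; no degree gives 80 − 0 = 80. Deviates. ✗
Low-ability: degree gives 89 − 71 = 18; no degree gives 80 − 0 = 80. Deviates. ✗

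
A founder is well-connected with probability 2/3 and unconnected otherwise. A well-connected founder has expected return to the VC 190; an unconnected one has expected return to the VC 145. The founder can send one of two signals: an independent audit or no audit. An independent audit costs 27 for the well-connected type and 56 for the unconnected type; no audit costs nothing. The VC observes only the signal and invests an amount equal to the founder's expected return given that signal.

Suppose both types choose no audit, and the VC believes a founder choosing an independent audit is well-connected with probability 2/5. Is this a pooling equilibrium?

Yes

On the equilibrium path (no audit) the VC holds the prior 2/3 and pays 2/3·190 + 1/3·145 = 175. Off-path (audit) belief 2/5 gives 2/5·190 + 3/5·145 = 163.
Well-connected: no audit gives 175 − 0 = 175; audit gives 163 − 27 = 136. Stays. ✓
Unconnected: no audit gives 175 − 0 = 175; audit gives 163 − 56 = 107. Stays. ✓
Beliefs are Bayes-consistent on-path and both types best-respond.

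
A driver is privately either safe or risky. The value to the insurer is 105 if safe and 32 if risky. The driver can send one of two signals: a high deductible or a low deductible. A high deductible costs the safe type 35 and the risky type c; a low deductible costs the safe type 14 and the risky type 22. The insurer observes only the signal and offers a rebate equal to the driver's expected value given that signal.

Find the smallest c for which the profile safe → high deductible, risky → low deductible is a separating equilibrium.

95

Under separation: high deductible → safe (pays 105); low deductible → risky (pays 32).
Safe: 105 − 35 = 70 ≥ 32 − 14 = 18. Holds regardless of c. ✓
Risky: 32 − 22 ≥ 105 − c, so c ≥ 105 − 10 = 95.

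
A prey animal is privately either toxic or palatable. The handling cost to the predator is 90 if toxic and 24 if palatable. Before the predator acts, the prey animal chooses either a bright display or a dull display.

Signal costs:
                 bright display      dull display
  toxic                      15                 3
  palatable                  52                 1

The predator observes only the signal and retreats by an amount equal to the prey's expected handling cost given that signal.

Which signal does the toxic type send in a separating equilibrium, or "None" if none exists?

None

Try toxic → bright display, palatable → dull display:
  If types separate, bright display earns payment 90 and dull display earns 24.
  Toxic: bright display gives 90 − 15 = 75; dull display gives 24 − 3 = 21. No deviation. ✓
  Palatable: dull display gives 24 − 1 = 23; bright display gives 90 − 52 = 38. Would deviate. ✗
Try toxic → dull display, palatable → bright display:
  If types separate, dull display earns payment 90 and bright display earns 24.
  Toxic: dull display gives 90 − 3 = 87; bright display gives 24 − 15 = 9. No deviation. ✓
  Palatable: bright display gives 24 − 52 = -28; dull display gives 90 − 1 = 89. Would deviate. ✗
Neither assignment is incentive-compatible.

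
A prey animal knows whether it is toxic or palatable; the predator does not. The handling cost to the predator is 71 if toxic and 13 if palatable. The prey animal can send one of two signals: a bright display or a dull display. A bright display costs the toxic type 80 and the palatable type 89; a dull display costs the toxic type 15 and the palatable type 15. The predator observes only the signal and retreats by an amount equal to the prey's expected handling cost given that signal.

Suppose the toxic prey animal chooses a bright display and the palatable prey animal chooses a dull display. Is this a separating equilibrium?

No

If types separate, bright display earns payment 71 and dull display earns 13.
Toxic: bright display gives 71 − 80 = -9; dull display gives 13 − 15 = -2. Would deviate. ✗
Palatable: dull display gives 13 − 15 = -2; bright display gives 71 − 89 = -18. No deviation. ✓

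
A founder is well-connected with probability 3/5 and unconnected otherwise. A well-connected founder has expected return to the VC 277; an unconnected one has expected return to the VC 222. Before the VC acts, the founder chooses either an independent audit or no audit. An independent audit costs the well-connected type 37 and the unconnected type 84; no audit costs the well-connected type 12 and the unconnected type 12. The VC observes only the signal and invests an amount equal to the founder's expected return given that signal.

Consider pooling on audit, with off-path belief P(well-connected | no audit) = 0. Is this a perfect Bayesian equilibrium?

On the equilibrium path (audit) the VC holds the prior 3/5 and pays 3/5·277 + 2/5·222 = 255. Off-path (no audit) belief 0 gives 0·277 + 1·222 = 222.
Well-connected: audit gives 255 − 37 = 218; no audit gives 222 − 12 = 210. Stays. ✓
Unconnected: audit gives 255 − 84 = 171; no audit gives 222 − 12 = 210. Deviates. ✗

No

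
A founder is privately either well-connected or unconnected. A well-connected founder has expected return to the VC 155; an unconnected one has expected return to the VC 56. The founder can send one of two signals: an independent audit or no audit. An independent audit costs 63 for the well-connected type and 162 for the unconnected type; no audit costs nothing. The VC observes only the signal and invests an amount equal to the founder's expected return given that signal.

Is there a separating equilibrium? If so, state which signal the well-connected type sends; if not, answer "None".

audit

Try well-connected → audit, unconnected → no audit:
  If types separate, audit earns payment 155 and no audit earns 56.
  Well-connected: audit gives 155 − 63 = 92; no audit gives 56 − 0 = 56. No deviation. ✓
  Unconnected: no audit gives 56 − 0 = 56; audit gives 155 − 162 = -7. No deviation. ✓
Both hold — the well-connected type sends audit.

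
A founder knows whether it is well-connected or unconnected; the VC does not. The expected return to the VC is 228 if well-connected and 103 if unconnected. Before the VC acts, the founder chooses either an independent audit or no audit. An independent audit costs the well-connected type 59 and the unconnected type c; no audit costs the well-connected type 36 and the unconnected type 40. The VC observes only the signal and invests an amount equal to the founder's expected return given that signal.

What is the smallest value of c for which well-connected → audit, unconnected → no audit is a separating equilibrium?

Under separation: audit → well-connected (pays 228); no audit → unconnected (pays 103).
Well-connected: 228 − 59 = 169 ≥ 103 − 36 = 67. Holds regardless of c. ✓
Unconnected: 103 − 40 ≥ 228 − c, so c ≥ 228 − 63 = 165.

165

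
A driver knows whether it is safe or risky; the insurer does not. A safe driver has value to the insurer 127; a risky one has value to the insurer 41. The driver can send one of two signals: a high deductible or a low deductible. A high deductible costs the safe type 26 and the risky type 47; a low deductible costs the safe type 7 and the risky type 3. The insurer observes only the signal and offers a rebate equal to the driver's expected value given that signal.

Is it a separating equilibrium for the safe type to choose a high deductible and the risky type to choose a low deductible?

Under separation the insurer infers type exactly: high deductible → safe (pays 127), low deductible → risky (pays 41).
Safe: high deductible gives 127 − 26 = 101; low deductible gives 41 − 7 = 34. No deviation. ✓
Risky: low deductible gives 41 − 3 = 38; high deductible gives 127 − 47 = 80. Would deviate. ✗

No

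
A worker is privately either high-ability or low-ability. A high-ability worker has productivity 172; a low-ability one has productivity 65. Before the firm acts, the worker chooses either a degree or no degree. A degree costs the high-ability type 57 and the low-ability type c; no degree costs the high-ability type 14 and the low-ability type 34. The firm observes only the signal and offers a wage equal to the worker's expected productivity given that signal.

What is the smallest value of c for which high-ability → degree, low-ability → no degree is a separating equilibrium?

141

Under separation: degree → high-ability (pays 172); no degree → low-ability (pays 65).
High-ability: 172 − 57 = 115 ≥ 65 − 14 = 51. Holds regardless of c. ✓
Low-ability: 65 − 34 ≥ 172 − c, so c ≥ 172 − 31 = 141.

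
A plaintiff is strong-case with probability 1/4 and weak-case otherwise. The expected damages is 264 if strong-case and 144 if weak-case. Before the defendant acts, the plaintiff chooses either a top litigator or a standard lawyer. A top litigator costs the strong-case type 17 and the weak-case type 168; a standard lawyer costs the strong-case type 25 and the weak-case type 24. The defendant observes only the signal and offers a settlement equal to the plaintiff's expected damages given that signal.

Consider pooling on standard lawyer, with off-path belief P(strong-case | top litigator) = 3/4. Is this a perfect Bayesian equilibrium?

On the equilibrium path (standard lawyer) the defendant holds the prior 1/4 and pays 1/4·264 + 3/4·144 = 174. Off-path (top litigator) belief 3/4 gives 3/4·264 + 1/4·144 = 234.
Strong-case: standard lawyer gives 174 − 25 = 149; top litigator gives 234 − 17 = 217. Deviates. ✗
Weak-case: standard lawyer gives 174 − 24 = 150; top litigator gives 234 − 168 = 66. Stays. ✓

No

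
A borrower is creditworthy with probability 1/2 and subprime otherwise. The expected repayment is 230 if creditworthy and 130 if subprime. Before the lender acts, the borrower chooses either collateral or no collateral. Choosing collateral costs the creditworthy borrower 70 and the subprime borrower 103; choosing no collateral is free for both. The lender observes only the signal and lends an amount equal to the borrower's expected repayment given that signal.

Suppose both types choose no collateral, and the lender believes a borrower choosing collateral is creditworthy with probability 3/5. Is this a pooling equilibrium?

On the equilibrium path (no collateral) the lender holds the prior 1/2 and pays 1/2·230 + 1/2·130 = 180. Off-path (collateral) belief 3/5 gives 3/5·230 + 2/5·130 = 190.
Creditworthy: no collateral gives 180 − 0 = 180; collateral gives 190 − 70 = 120. Stays. ✓
Subprime: no collateral gives 180 − 0 = 180; collateral gives 190 − 103 = 87. Stays. ✓
Beliefs are Bayes-consistent on-path and both types best-respond.

Yes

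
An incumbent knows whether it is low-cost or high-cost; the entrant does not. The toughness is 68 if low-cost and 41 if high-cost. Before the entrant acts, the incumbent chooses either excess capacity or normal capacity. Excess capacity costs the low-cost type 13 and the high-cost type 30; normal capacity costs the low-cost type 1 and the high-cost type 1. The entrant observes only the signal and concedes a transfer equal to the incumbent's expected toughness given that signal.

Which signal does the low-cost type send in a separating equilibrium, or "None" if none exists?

excess capacity

Try low-cost → excess capacity, high-cost → normal capacity:
  Under separation the entrant infers type exactly: excess capacity → low-cost (pays 68), normal capacity → high-cost (pays 41).
  Low-cost: excess capacity gives 68 − 13 = 55; normal capacity gives 41 − 1 = 40. No deviation. ✓
  High-cost: normal capacity gives 41 − 1 = 40; excess capacity gives 68 − 30 = 38. No deviation. ✓
Both hold — the low-cost type sends excess capacity.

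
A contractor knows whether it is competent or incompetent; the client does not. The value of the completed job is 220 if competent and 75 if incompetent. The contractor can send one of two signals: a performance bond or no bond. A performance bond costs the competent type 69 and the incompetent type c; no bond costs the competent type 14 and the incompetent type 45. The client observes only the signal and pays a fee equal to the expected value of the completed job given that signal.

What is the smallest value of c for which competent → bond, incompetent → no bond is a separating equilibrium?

190

Under separation: bond → competent (pays 220); no bond → incompetent (pays 75).
Competent: 220 − 69 = 151 ≥ 75 − 14 = 61. Holds regardless of c. ✓
Incompetent: 75 − 45 ≥ 220 − c, so c ≥ 220 − 30 = 190.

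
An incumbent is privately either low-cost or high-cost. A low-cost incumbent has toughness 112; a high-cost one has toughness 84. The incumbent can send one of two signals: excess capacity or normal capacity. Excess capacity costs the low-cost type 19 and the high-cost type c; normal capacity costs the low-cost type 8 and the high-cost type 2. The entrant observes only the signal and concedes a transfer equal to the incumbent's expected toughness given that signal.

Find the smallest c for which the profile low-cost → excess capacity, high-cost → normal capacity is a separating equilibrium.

30

Under separation: excess capacity → low-cost (pays 112); normal capacity → high-cost (pays 84).
Low-cost: 112 − 19 = 93 ≥ 84 − 8 = 76. Holds regardless of c. ✓
High-cost: 84 − 2 ≥ 112 − c, so c ≥ 112 − 82 = 30.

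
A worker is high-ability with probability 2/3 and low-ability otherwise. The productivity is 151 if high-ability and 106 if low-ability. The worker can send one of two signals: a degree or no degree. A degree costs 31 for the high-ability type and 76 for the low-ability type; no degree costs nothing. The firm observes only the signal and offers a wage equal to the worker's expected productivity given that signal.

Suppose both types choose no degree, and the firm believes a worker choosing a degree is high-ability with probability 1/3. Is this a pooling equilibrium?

At the pooled signal (no degree) the firm holds the prior 2/3 and pays 2/3·151 + 1/3·106 = 136. Off-path (degree) belief 1/3 gives 1/3·151 + 2/3·106 = 121.
High-ability: no degree gives 136 − 0 = 136; degree gives 121 − 31 = 90. Stays. ✓
Low-ability: no degree gives 136 − 0 = 136; degree gives 121 − 76 = 45. Stays. ✓

Yes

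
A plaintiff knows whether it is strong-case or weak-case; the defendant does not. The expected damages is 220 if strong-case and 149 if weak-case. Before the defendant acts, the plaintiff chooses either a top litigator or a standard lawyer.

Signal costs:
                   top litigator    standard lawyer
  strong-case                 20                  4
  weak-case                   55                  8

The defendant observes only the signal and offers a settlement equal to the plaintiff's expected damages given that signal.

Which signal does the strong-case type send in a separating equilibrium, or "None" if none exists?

None

Try strong-case → top litigator, weak-case → standard lawyer:
  Under separation the defendant infers type exactly: top litigator → strong-case (pays 220), standard lawyer → weak-case (pays 149).
  Strong-case: top litigator gives 220 − 20 = 200; standard lawyer gives 149 − 4 = 145. No deviation. ✓
  Weak-case: standard lawyer gives 149 − 8 = 141; top litigator gives 220 − 55 = 165. Would deviate. ✗
Try strong-case → standard lawyer, weak-case → top litigator:
  Under separation the defendant infers type exactly: standard lawyer → strong-case (pays 220), top litigator → weak-case (pays 149).
  Strong-case: standard lawyer gives 220 − 4 = 216; top litigator gives 149 − 20 = 129. No deviation. ✓
  Weak-case: top litigator gives 149 − 55 = 94; standard lawyer gives 220 − 8 = 212. Would deviate. ✗
Neither assignment is incentive-compatible.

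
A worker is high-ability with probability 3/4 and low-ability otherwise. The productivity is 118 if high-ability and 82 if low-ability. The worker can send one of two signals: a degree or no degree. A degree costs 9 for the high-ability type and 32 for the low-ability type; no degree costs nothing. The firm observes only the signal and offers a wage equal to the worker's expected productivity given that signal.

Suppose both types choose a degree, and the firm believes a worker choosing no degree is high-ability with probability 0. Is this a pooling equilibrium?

No

At the pooled signal (degree) the firm holds the prior 3/4 and pays 3/4·118 + 1/4·82 = 109. Off-path (no degree) belief 0 gives 0·118 + 1·82 = 82.
High-ability: degree gives 109 − 9 = 100; no degree gives 82 − 0 = 82. Stays. ✓
Low-ability: degree gives 109 − 32 = 77; no degree gives 82 − 0 = 82. Deviates. ✗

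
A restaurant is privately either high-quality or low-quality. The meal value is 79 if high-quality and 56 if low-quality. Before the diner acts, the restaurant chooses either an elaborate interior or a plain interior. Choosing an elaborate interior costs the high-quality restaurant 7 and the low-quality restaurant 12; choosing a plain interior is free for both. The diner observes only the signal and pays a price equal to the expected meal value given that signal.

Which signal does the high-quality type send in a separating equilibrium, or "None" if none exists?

None

Try high-quality → elaborate interior, low-quality → plain interior:
  Under separation the diner infers type exactly: elaborate interior → high-quality (pays 79), plain interior → low-quality (pays 56).
  High-quality: elaborate interior gives 79 − 7 = 72; plain interior gives 56 − 0 = 56. No deviation. ✓
  Low-quality: plain interior gives 56 − 0 = 56; elaborate interior gives 79 − 12 = 67. Would deviate. ✗
Try high-quality → plain interior, low-quality → elaborate interior:
  Under separation the diner infers type exactly: plain interior → high-quality (pays 79), elaborate interior → low-quality (pays 56).
  High-quality: plain interior gives 79 − 0 = 79; elaborate interior gives 56 − 7 = 49. No deviation. ✓
  Low-quality: elaborate interior gives 56 − 12 = 44; plain interior gives 79 − 0 = 79. Would deviate. ✗
Neither assignment is incentive-compatible.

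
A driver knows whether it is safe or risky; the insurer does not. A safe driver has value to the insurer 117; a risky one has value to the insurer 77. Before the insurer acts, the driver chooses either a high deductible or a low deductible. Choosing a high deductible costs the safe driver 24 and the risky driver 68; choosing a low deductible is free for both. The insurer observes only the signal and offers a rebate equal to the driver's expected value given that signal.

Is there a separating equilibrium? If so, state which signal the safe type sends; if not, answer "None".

high deductible

Try safe → high deductible, risky → low deductible:
  If types separate, high deductible earns payment 117 and low deductible earns 77.
  Safe: high deductible gives 117 − 24 = 93; low deductible gives 77 − 0 = 77. No deviation. ✓
  Risky: low deductible gives 77 − 0 = 77; high deductible gives 117 − 68 = 49. No deviation. ✓
Both hold — the safe type sends high deductible.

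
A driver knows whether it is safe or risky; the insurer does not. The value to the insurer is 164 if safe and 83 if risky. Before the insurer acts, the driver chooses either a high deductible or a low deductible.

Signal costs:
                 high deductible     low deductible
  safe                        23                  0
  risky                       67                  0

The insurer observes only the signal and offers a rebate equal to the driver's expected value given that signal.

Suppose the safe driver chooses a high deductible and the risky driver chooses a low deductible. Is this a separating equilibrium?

No

If types separate, high deductible earns payment 164 and low deductible earns 83.
Safe: high deductible gives 164 − 23 = 141; low deductible gives 83 − 0 = 83. No deviation. ✓
Risky: low deductible gives 83 − 0 = 83; high deductible gives 164 − 67 = 97. Would deviate. ✗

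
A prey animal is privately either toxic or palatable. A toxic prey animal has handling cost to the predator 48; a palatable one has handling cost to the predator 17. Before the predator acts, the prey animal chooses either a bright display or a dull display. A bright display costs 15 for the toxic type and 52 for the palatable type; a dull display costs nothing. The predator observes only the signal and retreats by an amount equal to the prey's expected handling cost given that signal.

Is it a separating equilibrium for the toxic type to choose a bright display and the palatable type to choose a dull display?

Yes

If types separate, bright display earns payment 48 and dull display earns 17.
Toxic: bright display gives 48 − 15 = 33; dull display gives 17 − 0 = 17. No deviation. ✓
Palatable: dull display gives 17 − 0 = 17; bright display gives 48 − 52 = -4. No deviation. ✓
Neither type gains from mimicking the other.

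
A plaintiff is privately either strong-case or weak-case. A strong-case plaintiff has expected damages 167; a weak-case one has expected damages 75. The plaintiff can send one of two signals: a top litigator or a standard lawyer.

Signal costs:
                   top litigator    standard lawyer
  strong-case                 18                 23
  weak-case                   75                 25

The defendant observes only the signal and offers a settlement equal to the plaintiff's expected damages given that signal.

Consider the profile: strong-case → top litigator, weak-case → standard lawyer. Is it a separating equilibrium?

Under separation the defendant infers type exactly: top litigator → strong-case (pays 167), standard lawyer → weak-case (pays 75).
Strong-case: top litigator gives 167 − 18 = 149; standard lawyer gives 75 − 23 = 52. No deviation. ✓
Weak-case: standard lawyer gives 75 − 25 = 50; top litigator gives 167 − 75 = 92. Would deviate. ✗

No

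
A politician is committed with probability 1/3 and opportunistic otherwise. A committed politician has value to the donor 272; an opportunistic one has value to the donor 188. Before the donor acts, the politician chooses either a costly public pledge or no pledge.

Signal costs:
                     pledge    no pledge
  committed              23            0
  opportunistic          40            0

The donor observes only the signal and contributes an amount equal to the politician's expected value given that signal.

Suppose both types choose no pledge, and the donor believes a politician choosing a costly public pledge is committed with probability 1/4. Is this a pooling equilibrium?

On the equilibrium path (no pledge) the donor holds the prior 1/3 and pays 1/3·272 + 2/3·188 = 216. Off-path (pledge) belief 1/4 gives 1/4·272 + 3/4·188 = 209.
Committed: no pledge gives 216 − 0 = 216; pledge gives 209 − 23 = 186. Stays. ✓
Opportunistic: no pledge gives 216 − 0 = 216; pledge gives 209 − 40 = 169. Stays. ✓
Beliefs are Bayes-consistent on-path and both types best-respond.

Yes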